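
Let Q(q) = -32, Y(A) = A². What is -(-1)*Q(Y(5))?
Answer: -32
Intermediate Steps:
-(-1)*Q(Y(5)) = -(-1)*(-32) = -1*32 = -32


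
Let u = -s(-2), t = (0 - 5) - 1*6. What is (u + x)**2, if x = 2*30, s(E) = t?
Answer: 5041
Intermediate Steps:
t = -11 (t = -5 - 6 = -11)
s(E) = -11
x = 60
u = 11 (u = -1*(-11) = 11)
(u + x)**2 = (11 + 60)**2 = 71**2 = 5041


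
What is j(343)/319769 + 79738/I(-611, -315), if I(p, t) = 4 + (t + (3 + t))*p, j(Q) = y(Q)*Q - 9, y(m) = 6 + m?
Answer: 71354164020/122503823669 ≈ 0.58247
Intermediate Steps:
j(Q) = -9 + Q*(6 + Q) (j(Q) = (6 + Q)*Q - 9 = Q*(6 + Q) - 9 = -9 + Q*(6 + Q))
I(p, t) = 4 + p*(3 + 2*t) (I(p, t) = 4 + (3 + 2*t)*p = 4 + p*(3 + 2*t))
j(343)/319769 + 79738/I(-611, -315) = (-9 + 343*(6 + 343))/319769 + 79738/(4 + 3*(-611) + 2*(-611)*(-315)) = (-9 + 343*349)*(1/319769) + 79738/(4 - 1833 + 384930) = (-9 + 119707)*(1/319769) + 79738/383101 = 119698*(1/319769) + 79738*(1/383101) = 119698/319769 + 79738/383101 = 71354164020/122503823669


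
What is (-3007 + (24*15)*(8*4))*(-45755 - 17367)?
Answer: -537357586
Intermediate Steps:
(-3007 + (24*15)*(8*4))*(-45755 - 17367) = (-3007 + 360*32)*(-63122) = (-3007 + 11520)*(-63122) = 8513*(-63122) = -537357586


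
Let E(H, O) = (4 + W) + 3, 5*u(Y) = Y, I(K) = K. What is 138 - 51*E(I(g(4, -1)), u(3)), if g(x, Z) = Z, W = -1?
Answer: -168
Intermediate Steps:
u(Y) = Y/5
E(H, O) = 6 (E(H, O) = (4 - 1) + 3 = 3 + 3 = 6)
138 - 51*E(I(g(4, -1)), u(3)) = 138 - 51*6 = 138 - 306 = -168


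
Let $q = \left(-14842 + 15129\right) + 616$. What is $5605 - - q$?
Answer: $6508$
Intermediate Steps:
$q = 903$ ($q = 287 + 616 = 903$)
$5605 - - q = 5605 - \left(-1\right) 903 = 5605 - -903 = 5605 + 903 = 6508$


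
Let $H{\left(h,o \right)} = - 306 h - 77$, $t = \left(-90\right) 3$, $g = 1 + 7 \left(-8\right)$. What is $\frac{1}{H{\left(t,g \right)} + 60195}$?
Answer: $\frac{1}{142738} \approx 7.0058 \cdot 10^{-6}$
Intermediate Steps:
$g = -55$ ($g = 1 - 56 = -55$)
$t = -270$
$H{\left(h,o \right)} = -77 - 306 h$
$\frac{1}{H{\left(t,g \right)} + 60195} = \frac{1}{\left(-77 - -82620\right) + 60195} = \frac{1}{\left(-77 + 82620\right) + 60195} = \frac{1}{82543 + 60195} = \frac{1}{142738}$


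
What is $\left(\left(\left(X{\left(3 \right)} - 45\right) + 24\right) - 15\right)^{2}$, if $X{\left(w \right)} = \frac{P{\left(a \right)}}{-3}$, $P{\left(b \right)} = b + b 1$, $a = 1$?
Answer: $\frac{12100}{9} \approx 1344.4$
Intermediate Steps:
$P{\left(b \right)} = 2 b$ ($P{\left(b \right)} = b + b = 2 b$)
$X{\left(w \right)} = - \frac{2}{3}$ ($X{\left(w \right)} = \frac{2 \cdot 1}{-3} = 2 \left(- \frac{1}{3}\right) = - \frac{2}{3}$)
$\left(\left(\left(X{\left(3 \right)} - 45\right) + 24\right) - 15\right)^{2} = \left(\left(\left(- \frac{2}{3} - 45\right) + 24\right) - 15\right)^{2} = \left(\left(- \frac{137}{3} + 24\right) - 15\right)^{2} = \left(- \frac{65}{3} - 15\right)^{2} = \left(- \frac{110}{3}\right)^{2} = \frac{12100}{9}$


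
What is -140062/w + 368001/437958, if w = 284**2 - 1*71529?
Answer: -6442503141/444138074 ≈ -14.506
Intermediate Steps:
w = 9127 (w = 80656 - 71529 = 9127)
-140062/w + 368001/437958 = -140062/9127 + 368001/437958 = -140062*1/9127 + 368001*(1/437958) = -140062/9127 + 40889/48662 = -6442503141/444138074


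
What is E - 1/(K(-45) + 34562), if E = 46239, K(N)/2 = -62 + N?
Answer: 1588217171/34348 ≈ 46239.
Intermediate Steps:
K(N) = -124 + 2*N (K(N) = 2*(-62 + N) = -124 + 2*N)
E - 1/(K(-45) + 34562) = 46239 - 1/((-124 + 2*(-45)) + 34562) = 46239 - 1/((-124 - 90) + 34562) = 46239 - 1/(-214 + 34562) = 46239 - 1/34348 = 1588217171/34348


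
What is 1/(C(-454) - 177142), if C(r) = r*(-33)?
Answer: -1/162160 ≈ -6.1668e-6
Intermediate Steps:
C(r) = -33*r
1/(C(-454) - 177142) = 1/(-33*(-454) - 177142) = 1/(14982 - 177142) = 1/(-162160) = -1/162160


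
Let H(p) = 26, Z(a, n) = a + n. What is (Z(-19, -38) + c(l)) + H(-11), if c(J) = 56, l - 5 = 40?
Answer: 25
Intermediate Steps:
l = 45 (l = 5 + 40 = 45)
(Z(-19, -38) + c(l)) + H(-11) = ((-19 - 38) + 56) + 26 = (-57 + 56) + 26 = -1 + 26 = 25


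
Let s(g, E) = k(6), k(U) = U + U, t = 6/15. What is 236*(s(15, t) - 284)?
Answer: -64192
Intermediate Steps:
t = 2/5 (t = 6*(1/15) = 2/5 ≈ 0.40000)
k(U) = 2*U
s(g, E) = 12 (s(g, E) = 2*6 = 12)
236*(s(15, t) - 284) = 236*(12 - 284) = 236*(-272) = -64192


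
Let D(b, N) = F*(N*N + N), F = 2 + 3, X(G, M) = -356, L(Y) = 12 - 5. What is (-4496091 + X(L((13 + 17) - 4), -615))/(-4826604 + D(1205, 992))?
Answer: -4496447/98676 ≈ -45.568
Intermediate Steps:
L(Y) = 7
F = 5
D(b, N) = 5*N + 5*N² (D(b, N) = 5*(N*N + N) = 5*(N² + N) = 5*(N + N²) = 5*N + 5*N²)
(-4496091 + X(L((13 + 17) - 4), -615))/(-4826604 + D(1205, 992)) = (-4496091 - 356)/(-4826604 + 5*992*(1 + 992)) = -4496447/(-4826604 + 5*992*993) = -4496447/(-4826604 + 4925280) = -4496447/98676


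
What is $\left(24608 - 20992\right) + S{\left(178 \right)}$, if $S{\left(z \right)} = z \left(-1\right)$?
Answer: $3438$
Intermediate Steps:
$S{\left(z \right)} = - z$
$\left(24608 - 20992\right) + S{\left(178 \right)} = \left(24608 - 20992\right) - 178 = 3616 - 178 = 3438$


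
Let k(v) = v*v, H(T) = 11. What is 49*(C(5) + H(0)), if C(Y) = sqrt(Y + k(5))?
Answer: 539 + 49*sqrt(30) ≈ 807.38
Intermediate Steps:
k(v) = v**2
C(Y) = sqrt(25 + Y) (C(Y) = sqrt(Y + 5**2) = sqrt(Y + 25) = sqrt(25 + Y))
49*(C(5) + H(0)) = 49*(sqrt(25 + 5) + 11) = 49*(sqrt(30) + 11) = 49*(11 + sqrt(30)) = 539 + 49*sqrt(30)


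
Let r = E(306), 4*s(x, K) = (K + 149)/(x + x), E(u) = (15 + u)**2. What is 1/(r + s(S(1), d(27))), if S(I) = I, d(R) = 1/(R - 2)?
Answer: 100/10305963 ≈ 9.7031e-6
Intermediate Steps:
d(R) = 1/(-2 + R)
s(x, K) = (149 + K)/(8*x) (s(x, K) = ((K + 149)/(x + x))/4 = ((149 + K)/((2*x)))/4 = ((149 + K)*(1/(2*x)))/4 = ((149 + K)/(2*x))/4 = (149 + K)/(8*x))
r = 103041 (r = (15 + 306)**2 = 321**2 = 103041)
1/(r + s(S(1), d(27))) = 1/(103041 + (1/8)*(149 + 1/(-2 + 27))/1) = 1/(103041 + (1/8)*1*(149 + 1/25)) = 1/(103041 + (1/8)*1*(3726/25)) = 1/(103041 + 1863/100) = 1/(10305963/100) = 100/10305963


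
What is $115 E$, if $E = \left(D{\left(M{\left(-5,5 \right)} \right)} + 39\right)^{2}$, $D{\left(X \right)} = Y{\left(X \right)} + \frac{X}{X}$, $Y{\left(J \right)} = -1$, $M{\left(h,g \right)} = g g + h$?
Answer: $174915$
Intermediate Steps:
$M{\left(h,g \right)} = h + g^{2}$ ($M{\left(h,g \right)} = g^{2} + h = h + g^{2}$)
$D{\left(X \right)} = 0$ ($D{\left(X \right)} = -1 + \frac{X}{X} = -1 + 1 = 0$)
$E = 1521$ ($E = \left(0 + 39\right)^{2} = 39^{2} = 1521$)
$115 E = 115 \cdot 1521 = 174915$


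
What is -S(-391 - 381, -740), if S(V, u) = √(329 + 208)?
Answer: -√537 ≈ -23.173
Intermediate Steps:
S(V, u) = √537
-S(-391 - 381, -740) = -√537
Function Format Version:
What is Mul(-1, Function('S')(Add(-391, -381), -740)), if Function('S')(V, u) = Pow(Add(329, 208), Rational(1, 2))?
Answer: Mul(-1, Pow(537, Rational(1, 2))) ≈ -23.173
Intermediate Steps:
Function('S')(V, u) = Pow(537, Rational(1, 2))
Mul(-1, Function('S')(Add(-391, -381), -740)) = Mul(-1, Pow(537, Rational(1, 2)))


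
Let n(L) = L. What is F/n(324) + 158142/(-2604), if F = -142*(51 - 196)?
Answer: 49549/17577 ≈ 2.8190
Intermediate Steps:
F = 20590 (F = -142*(-145) = 20590)
F/n(324) + 158142/(-2604) = 20590/324 + 158142/(-2604) = 20590*(1/324) + 158142*(-1/2604) = 10295/162 - 26357/434 = 49549/17577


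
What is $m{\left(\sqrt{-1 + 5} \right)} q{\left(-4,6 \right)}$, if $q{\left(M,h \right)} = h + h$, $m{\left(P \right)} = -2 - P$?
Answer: $-48$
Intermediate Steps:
$q{\left(M,h \right)} = 2 h$
$m{\left(\sqrt{-1 + 5} \right)} q{\left(-4,6 \right)} = \left(-2 - \sqrt{-1 + 5}\right) 2 \cdot 6 = \left(-2 - \sqrt{4}\right) 12 = \left(-2 - 2\right) 12 = \left(-4\right) 12 = -48$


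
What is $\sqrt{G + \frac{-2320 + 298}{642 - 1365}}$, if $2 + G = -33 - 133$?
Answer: $\frac{i \sqrt{9595174}}{241} \approx 12.853 i$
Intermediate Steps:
$G = -168$ ($G = -2 - 166 = -168$)
$\sqrt{G + \frac{-2320 + 298}{642 - 1365}} = \sqrt{-168 + \frac{-2320 + 298}{642 - 1365}} = \sqrt{-168 - \frac{2022}{-723}} = \sqrt{-168 - - \frac{674}{241}} = \sqrt{-168 + \frac{674}{241}} = \sqrt{- \frac{39814}{241}} = \frac{i \sqrt{9595174}}{241}$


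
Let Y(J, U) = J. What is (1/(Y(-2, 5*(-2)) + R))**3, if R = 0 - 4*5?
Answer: -1/10648 ≈ -9.3914e-5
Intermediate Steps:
R = -20 (R = 0 - 20 = -20)
(1/(Y(-2, 5*(-2)) + R))**3 = (1/(-2 - 20))**3 = (1/(-22))**3 = (-1/22)**3 = -1/10648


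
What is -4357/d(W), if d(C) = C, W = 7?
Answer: -4357/7 ≈ -622.43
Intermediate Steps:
-4357/d(W) = -4357/7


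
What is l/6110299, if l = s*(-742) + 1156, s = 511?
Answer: -378006/6110299 ≈ -0.061864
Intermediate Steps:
l = -378006 (l = 511*(-742) + 1156 = -379162 + 1156 = -378006)
l/6110299 = -378006/6110299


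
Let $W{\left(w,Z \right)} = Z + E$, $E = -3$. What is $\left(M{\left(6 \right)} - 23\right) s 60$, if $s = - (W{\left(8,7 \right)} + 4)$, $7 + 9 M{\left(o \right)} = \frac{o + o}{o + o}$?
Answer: $11360$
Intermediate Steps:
$W{\left(w,Z \right)} = -3 + Z$ ($W{\left(w,Z \right)} = Z - 3 = -3 + Z$)
$M{\left(o \right)} = - \frac{2}{3}$ ($M{\left(o \right)} = - \frac{7}{9} + \frac{\left(o + o\right) \frac{1}{o + o}}{9} = - \frac{7}{9} + \frac{2 o \frac{1}{2 o}}{9} = - \frac{7}{9} + \frac{1}{9} \cdot 1 = - \frac{7}{9} + \frac{1}{9} = - \frac{2}{3}$)
$s = -8$ ($s = - (\left(-3 + 7\right) + 4) = - (4 + 4) = \left(-1\right) 8 = -8$)
$\left(M{\left(6 \right)} - 23\right) s 60 = \left(- \frac{2}{3} - 23\right) \left(-8\right) 60 = \left(- \frac{71}{3}\right) \left(-8\right) 60 = \frac{568}{3} \cdot 60 = 11360$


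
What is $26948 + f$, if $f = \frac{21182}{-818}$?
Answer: $\frac{11011141}{409} \approx 26922.0$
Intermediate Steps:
$f = - \frac{10591}{409}$ ($f = 21182 \left(- \frac{1}{818}\right) = - \frac{10591}{409} \approx -25.895$)
$26948 + f = 26948 - \frac{10591}{409} = \frac{11011141}{409}$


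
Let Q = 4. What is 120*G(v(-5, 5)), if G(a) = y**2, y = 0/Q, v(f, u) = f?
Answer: 0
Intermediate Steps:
y = 0 (y = 0/4 = 0*(1/4) = 0)
G(a) = 0 (G(a) = 0**2 = 0)
120*G(v(-5, 5)) = 120*0 = 0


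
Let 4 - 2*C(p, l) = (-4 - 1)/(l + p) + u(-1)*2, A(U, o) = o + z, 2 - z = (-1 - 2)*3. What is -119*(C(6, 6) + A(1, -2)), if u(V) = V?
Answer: -34867/24 ≈ -1452.8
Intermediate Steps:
z = 11 (z = 2 - (-1 - 2)*3 = 2 - (-3)*3 = 2 - 1*(-9) = 2 + 9 = 11)
A(U, o) = 11 + o (A(U, o) = o + 11 = 11 + o)
C(p, l) = 3 + 5/(2*(l + p)) (C(p, l) = 2 - ((-4 - 1)/(l + p) - 1*2)/2 = 2 - (-5/(l + p) - 2)/2 = 2 - (-2 - 5/(l + p))/2 = 2 + (1 + 5/(2*(l + p))) = 3 + 5/(2*(l + p)))
-119*(C(6, 6) + A(1, -2)) = -119*((5/2 + 3*6 + 3*6)/(6 + 6) + (11 - 2)) = -119*((5/2 + 18 + 18)/12 + 9) = -119*((1/12)*(77/2) + 9) = -119*(77/24 + 9) = -119*293/24 = -34867/24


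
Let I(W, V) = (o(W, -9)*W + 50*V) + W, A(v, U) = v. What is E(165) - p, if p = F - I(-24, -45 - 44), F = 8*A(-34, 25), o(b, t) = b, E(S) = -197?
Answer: -3823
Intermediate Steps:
F = -272 (F = 8*(-34) = -272)
I(W, V) = W + W² + 50*V (I(W, V) = (W*W + 50*V) + W = (W² + 50*V) + W = W + W² + 50*V)
p = 3626 (p = -272 - (-24 + (-24)² + 50*(-45 - 44)) = -272 - (-24 + 576 + 50*(-89)) = -272 - (-24 + 576 - 4450) = -272 - 1*(-3898) = -272 + 3898 = 3626)
E(165) - p = -197 - 1*3626 = -197 - 3626 = -3823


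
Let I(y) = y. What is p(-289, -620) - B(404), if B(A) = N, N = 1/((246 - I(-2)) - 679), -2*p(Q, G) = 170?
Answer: -36634/431 ≈ -84.998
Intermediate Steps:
p(Q, G) = -85 (p(Q, G) = -1/2*170 = -85)
N = -1/431 (N = 1/((246 - 1*(-2)) - 679) = 1/((246 + 2) - 679) = 1/(248 - 679) = 1/(-431) = -1/431 ≈ -0.0023202)
B(A) = -1/431
p(-289, -620) - B(404) = -85 - 1*(-1/431) = -85 + 1/431 = -36634/431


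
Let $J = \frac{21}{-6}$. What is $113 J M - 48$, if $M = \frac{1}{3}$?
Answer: $- \frac{1079}{6} \approx -179.83$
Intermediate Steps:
$J = - \frac{7}{2}$ ($J = 21 \left(- \frac{1}{6}\right) = - \frac{7}{2} \approx -3.5$)
$M = \frac{1}{3} \approx 0.33333$
$113 J M - 48 = 113 \left(\left(- \frac{7}{2}\right) \frac{1}{3}\right) - 48 = 113 \left(- \frac{7}{6}\right) - 48 = - \frac{791}{6} - 48 = - \frac{1079}{6}$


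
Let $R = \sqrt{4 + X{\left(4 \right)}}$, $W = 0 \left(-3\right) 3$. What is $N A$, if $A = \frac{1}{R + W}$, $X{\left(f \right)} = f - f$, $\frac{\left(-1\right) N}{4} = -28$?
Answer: $56$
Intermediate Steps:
$N = 112$ ($N = \left(-4\right) \left(-28\right) = 112$)
$X{\left(f \right)} = 0$
$W = 0$ ($W = 0 \cdot 3 = 0$)
$R = 2$ ($R = \sqrt{4 + 0} = \sqrt{4} = 2$)
$A = \frac{1}{2}$ ($A = \frac{1}{2 + 0} = \frac{1}{2} \approx 0.5$)
$N A = 112 \cdot \frac{1}{2} = 56$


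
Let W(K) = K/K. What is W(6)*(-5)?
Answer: -5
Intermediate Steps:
W(K) = 1
W(6)*(-5) = 1*(-5) = -5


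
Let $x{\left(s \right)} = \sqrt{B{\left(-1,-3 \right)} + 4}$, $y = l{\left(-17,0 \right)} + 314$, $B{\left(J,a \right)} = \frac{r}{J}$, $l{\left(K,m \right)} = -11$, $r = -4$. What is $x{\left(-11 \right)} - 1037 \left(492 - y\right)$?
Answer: $-195993 + 2 \sqrt{2} \approx -1.9599 \cdot 10^{5}$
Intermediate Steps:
$B{\left(J,a \right)} = - \frac{4}{J}$
$y = 303$ ($y = -11 + 314 = 303$)
$x{\left(s \right)} = 2 \sqrt{2}$ ($x{\left(s \right)} = \sqrt{- \frac{4}{-1} + 4} = \sqrt{\left(-4\right) \left(-1\right) + 4} = \sqrt{4 + 4} = \sqrt{8} = 2 \sqrt{2}$)
$x{\left(-11 \right)} - 1037 \left(492 - y\right) = 2 \sqrt{2} - 1037 \left(492 - 303\right) = 2 \sqrt{2} - 195993 = -195993 + 2 \sqrt{2}$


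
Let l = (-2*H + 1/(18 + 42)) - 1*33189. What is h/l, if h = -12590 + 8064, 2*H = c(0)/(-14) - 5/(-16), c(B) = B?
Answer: 1086240/7965431 ≈ 0.13637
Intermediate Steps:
H = 5/32 (H = (0/(-14) - 5/(-16))/2 = (0*(-1/14) - 5*(-1/16))/2 = (0 + 5/16)/2 = (½)*(5/16) = 5/32 ≈ 0.15625)
h = -4526
l = -7965431/240 (l = (-2*5/32 + 1/(18 + 42)) - 1*33189 = (-5/16 + 1/60) - 33189 = -71/240 - 33189 = -7965431/240 ≈ -33189.)
h/l = -4526/(-7965431/240) = -4526*(-240/7965431) = 1086240/7965431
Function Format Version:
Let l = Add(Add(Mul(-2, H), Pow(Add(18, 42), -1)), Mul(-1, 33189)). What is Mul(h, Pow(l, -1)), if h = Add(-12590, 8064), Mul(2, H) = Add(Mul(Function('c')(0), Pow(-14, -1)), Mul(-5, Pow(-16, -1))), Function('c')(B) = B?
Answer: Rational(1086240, 7965431) ≈ 0.13637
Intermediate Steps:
H = Rational(5, 32) (H = Mul(Rational(1, 2), Add(Mul(0, Pow(-14, -1)), Mul(-5, Pow(-16, -1)))) = Mul(Rational(1, 2), Add(Mul(0, Rational(-1, 14)), Mul(-5, Rational(-1, 16)))) = Mul(Rational(1, 2), Add(0, Rational(5, 16))) = Mul(Rational(1, 2), Rational(5, 16)) = Rational(5, 32) ≈ 0.15625)
h = -4526
l = Rational(-7965431, 240) (l = Add(Add(Mul(-2, Rational(5, 32)), Pow(Add(18, 42), -1)), Mul(-1, 33189)) = Add(Add(Rational(-5, 16), Pow(60, -1)), -33189) = Add(Add(Rational(-5, 16), Rational(1, 60)), -33189) = Add(Rational(-71, 240), -33189) = Rational(-7965431, 240) ≈ -33189.)
Mul(h, Pow(l, -1)) = Mul(-4526, Pow(Rational(-7965431, 240), -1)) = Mul(-4526, Rational(-240, 7965431)) = Rational(1086240, 7965431)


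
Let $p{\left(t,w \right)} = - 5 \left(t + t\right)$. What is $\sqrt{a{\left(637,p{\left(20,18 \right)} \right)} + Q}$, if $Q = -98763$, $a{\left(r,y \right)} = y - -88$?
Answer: $5 i \sqrt{3955} \approx 314.44 i$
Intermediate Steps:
$p{\left(t,w \right)} = - 10 t$ ($p{\left(t,w \right)} = - 5 \cdot 2 t = - 10 t$)
$a{\left(r,y \right)} = 88 + y$ ($a{\left(r,y \right)} = y + 88 = 88 + y$)
$\sqrt{a{\left(637,p{\left(20,18 \right)} \right)} + Q} = \sqrt{\left(88 - 200\right) - 98763} = \sqrt{-112 - 98763} = \sqrt{-98875} = 5 i \sqrt{3955}$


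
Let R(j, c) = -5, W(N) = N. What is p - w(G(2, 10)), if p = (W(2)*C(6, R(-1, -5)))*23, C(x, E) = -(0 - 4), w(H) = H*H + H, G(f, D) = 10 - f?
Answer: 112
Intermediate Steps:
w(H) = H + H² (w(H) = H² + H = H + H²)
C(x, E) = 4 (C(x, E) = -1*(-4) = 4)
p = 184 (p = (2*4)*23 = 8*23 = 184)
p - w(G(2, 10)) = 184 - (10 - 1*2)*(1 + (10 - 1*2)) = 184 - (10 - 2)*(1 + (10 - 2)) = 184 - 8*(1 + 8) = 184 - 8*9 = 184 - 1*72 = 184 - 72 = 112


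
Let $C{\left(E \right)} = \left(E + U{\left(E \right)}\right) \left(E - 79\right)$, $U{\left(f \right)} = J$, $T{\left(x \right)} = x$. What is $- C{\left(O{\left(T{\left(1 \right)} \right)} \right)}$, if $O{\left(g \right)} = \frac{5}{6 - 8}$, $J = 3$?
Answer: $\frac{163}{4} \approx 40.75$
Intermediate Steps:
$U{\left(f \right)} = 3$
$O{\left(g \right)} = - \frac{5}{2}$ ($O{\left(g \right)} = \frac{5}{-2} = 5 \left(- \frac{1}{2}\right) = - \frac{5}{2}$)
$C{\left(E \right)} = \left(-79 + E\right) \left(3 + E\right)$ ($C{\left(E \right)} = \left(E + 3\right) \left(E - 79\right) = \left(3 + E\right) \left(-79 + E\right) = \left(-79 + E\right) \left(3 + E\right)$)
$- C{\left(O{\left(T{\left(1 \right)} \right)} \right)} = - (-237 + \left(- \frac{5}{2}\right)^{2} - -190) = - (-237 + \frac{25}{4} + 190) = \left(-1\right) \left(- \frac{163}{4}\right) = \frac{163}{4}$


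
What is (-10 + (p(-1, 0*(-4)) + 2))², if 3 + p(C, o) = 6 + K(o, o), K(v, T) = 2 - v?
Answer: 9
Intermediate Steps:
p(C, o) = 5 - o (p(C, o) = -3 + (6 + (2 - o)) = -3 + (8 - o) = 5 - o)
(-10 + (p(-1, 0*(-4)) + 2))² = (-10 + ((5 - 0*(-4)) + 2))² = (-10 + ((5 - 1*0) + 2))² = (-10 + ((5 + 0) + 2))² = (-10 + (5 + 2))² = (-10 + 7)² = (-3)² = 9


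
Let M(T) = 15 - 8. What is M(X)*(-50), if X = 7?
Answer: -350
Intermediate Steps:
M(T) = 7
M(X)*(-50) = 7*(-50) = -350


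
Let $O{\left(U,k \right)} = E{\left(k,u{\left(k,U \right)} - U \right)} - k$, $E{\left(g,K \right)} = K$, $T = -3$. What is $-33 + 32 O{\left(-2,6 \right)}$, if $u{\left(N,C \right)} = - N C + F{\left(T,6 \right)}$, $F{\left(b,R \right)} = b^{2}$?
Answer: $511$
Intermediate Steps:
$u{\left(N,C \right)} = 9 - C N$ ($u{\left(N,C \right)} = - N C + \left(-3\right)^{2} = - C N + 9 = 9 - C N$)
$O{\left(U,k \right)} = 9 - U - k - U k$ ($O{\left(U,k \right)} = \left(\left(9 - U k\right) - U\right) - k = \left(9 - U - U k\right) - k = 9 - U - k - U k$)
$-33 + 32 O{\left(-2,6 \right)} = -33 + 32 \left(9 - -2 - 6 - \left(-2\right) 6\right) = -33 + 32 \left(9 + 2 - 6 + 12\right) = -33 + 32 \cdot 17 = -33 + 544 = 511$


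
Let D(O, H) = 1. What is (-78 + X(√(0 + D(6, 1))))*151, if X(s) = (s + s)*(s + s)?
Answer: -11174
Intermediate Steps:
X(s) = 4*s² (X(s) = (2*s)*(2*s) = 4*s²)
(-78 + X(√(0 + D(6, 1))))*151 = (-78 + 4*(√(0 + 1))²)*151 = (-78 + 4*(√1)²)*151 = (-78 + 4*1²)*151 = (-78 + 4*1)*151 = (-78 + 4)*151 = -74*151 = -11174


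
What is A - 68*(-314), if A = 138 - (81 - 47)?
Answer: 21456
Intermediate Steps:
A = 104 (A = 138 - 1*34 = 138 - 34 = 104)
A - 68*(-314) = 104 - 68*(-314) = 104 + 21352 = 21456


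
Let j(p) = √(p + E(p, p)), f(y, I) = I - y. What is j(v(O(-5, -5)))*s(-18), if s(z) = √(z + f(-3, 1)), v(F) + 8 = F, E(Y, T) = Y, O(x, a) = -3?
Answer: -2*√77 ≈ -17.550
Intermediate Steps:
v(F) = -8 + F
s(z) = √(4 + z) (s(z) = √(z + (1 - 1*(-3))) = √(z + (1 + 3)) = √(z + 4) = √(4 + z))
j(p) = √2*√p (j(p) = √(p + p) = √(2*p) = √2*√p)
j(v(O(-5, -5)))*s(-18) = (√2*√(-8 - 3))*√(4 - 18) = (√2*√(-11))*√(-14) = (√2*(I*√11))*(I*√14) = (I*√22)*(I*√14) = -2*√77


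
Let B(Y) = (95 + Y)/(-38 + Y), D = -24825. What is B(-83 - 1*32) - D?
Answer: 3798245/153 ≈ 24825.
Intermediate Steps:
B(Y) = (95 + Y)/(-38 + Y)
B(-83 - 1*32) - D = (95 + (-83 - 1*32))/(-38 + (-83 - 1*32)) - 1*(-24825) = (95 + (-83 - 32))/(-38 + (-83 - 32)) + 24825 = (95 - 115)/(-38 - 115) + 24825 = -20/(-153) + 24825 = -1/153*(-20) + 24825 = 20/153 + 24825 = 3798245/153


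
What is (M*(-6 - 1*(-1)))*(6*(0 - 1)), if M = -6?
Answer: -180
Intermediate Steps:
(M*(-6 - 1*(-1)))*(6*(0 - 1)) = (-6*(-6 - 1*(-1)))*(6*(0 - 1)) = (-6*(-6 + 1))*(6*(-1)) = -6*(-5)*(-6) = 30*(-6) = -180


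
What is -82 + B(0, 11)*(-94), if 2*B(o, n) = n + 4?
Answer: -787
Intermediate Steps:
B(o, n) = 2 + n/2 (B(o, n) = (n + 4)/2 = (4 + n)/2 = 2 + n/2)
-82 + B(0, 11)*(-94) = -82 + (2 + (½)*11)*(-94) = -82 + (2 + 11/2)*(-94) = -82 + (15/2)*(-94) = -82 - 705 = -787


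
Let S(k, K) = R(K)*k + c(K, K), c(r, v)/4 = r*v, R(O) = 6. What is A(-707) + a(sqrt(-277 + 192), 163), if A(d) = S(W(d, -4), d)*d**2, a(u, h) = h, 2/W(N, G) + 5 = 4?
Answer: 999390093179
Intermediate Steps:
c(r, v) = 4*r*v (c(r, v) = 4*(r*v) = 4*r*v)
W(N, G) = -2 (W(N, G) = 2/(-5 + 4) = 2/(-1) = 2*(-1) = -2)
S(k, K) = 4*K**2 + 6*k (S(k, K) = 6*k + 4*K*K = 6*k + 4*K**2 = 4*K**2 + 6*k)
A(d) = d**2*(-12 + 4*d**2) (A(d) = (4*d**2 + 6*(-2))*d**2 = (4*d**2 - 12)*d**2 = (-12 + 4*d**2)*d**2 = d**2*(-12 + 4*d**2))
A(-707) + a(sqrt(-277 + 192), 163) = 4*(-707)**2*(-3 + (-707)**2) + 163 = 4*499849*(-3 + 499849) + 163 = 4*499849*499846 + 163 = 999390093016 + 163 = 999390093179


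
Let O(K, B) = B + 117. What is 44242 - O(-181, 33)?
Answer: 44092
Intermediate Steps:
O(K, B) = 117 + B
44242 - O(-181, 33) = 44242 - (117 + 33) = 44242 - 1*150 = 44242 - 150 = 44092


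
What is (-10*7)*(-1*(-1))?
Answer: -70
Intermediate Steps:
(-10*7)*(-1*(-1)) = -70*1 = -70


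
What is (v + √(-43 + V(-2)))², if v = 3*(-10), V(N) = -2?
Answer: 855 - 180*I*√5 ≈ 855.0 - 402.49*I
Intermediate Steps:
v = -30
(v + √(-43 + V(-2)))² = (-30 + √(-43 - 2))² = (-30 + √(-45))² = (-30 + 3*I*√5)²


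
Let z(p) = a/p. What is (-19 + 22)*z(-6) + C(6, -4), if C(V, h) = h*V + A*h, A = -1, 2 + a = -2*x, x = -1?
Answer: -20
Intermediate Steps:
a = 0 (a = -2 - 2*(-1) = -2 + 2 = 0)
z(p) = 0 (z(p) = 0/p = 0)
C(V, h) = -h + V*h (C(V, h) = h*V - h = V*h - h = -h + V*h)
(-19 + 22)*z(-6) + C(6, -4) = (-19 + 22)*0 - 4*(-1 + 6) = 3*0 - 4*5 = 0 - 20 = -20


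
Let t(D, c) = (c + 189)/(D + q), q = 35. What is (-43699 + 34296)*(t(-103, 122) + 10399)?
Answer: -6646237863/68 ≈ -9.7739e+7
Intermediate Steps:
t(D, c) = (189 + c)/(35 + D) (t(D, c) = (c + 189)/(D + 35) = (189 + c)/(35 + D))
(-43699 + 34296)*(t(-103, 122) + 10399) = (-43699 + 34296)*((189 + 122)/(35 - 103) + 10399) = -9403*(311/(-68) + 10399) = -9403*(-1/68*311 + 10399) = -9403*(-311/68 + 10399) = -9403*706821/68 = -6646237863/68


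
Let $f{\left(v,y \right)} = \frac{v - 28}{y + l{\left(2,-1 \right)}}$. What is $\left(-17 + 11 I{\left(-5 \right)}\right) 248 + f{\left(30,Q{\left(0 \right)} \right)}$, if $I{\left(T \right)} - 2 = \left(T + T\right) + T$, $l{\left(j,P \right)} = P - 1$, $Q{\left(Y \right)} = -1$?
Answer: $- \frac{119042}{3} \approx -39681.0$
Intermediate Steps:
$l{\left(j,P \right)} = -1 + P$
$f{\left(v,y \right)} = \frac{-28 + v}{-2 + y}$ ($f{\left(v,y \right)} = \frac{v - 28}{y - 2} = \frac{-28 + v}{y - 2} = \frac{-28 + v}{-2 + y}$)
$I{\left(T \right)} = 2 + 3 T$ ($I{\left(T \right)} = 2 + \left(\left(T + T\right) + T\right) = 2 + \left(2 T + T\right) = 2 + 3 T$)
$\left(-17 + 11 I{\left(-5 \right)}\right) 248 + f{\left(30,Q{\left(0 \right)} \right)} = \left(-17 + 11 \left(2 + 3 \left(-5\right)\right)\right) 248 + \frac{-28 + 30}{-2 - 1} = \left(-17 + 11 \left(2 - 15\right)\right) 248 + \frac{1}{-3} \cdot 2 = \left(-17 + 11 \left(-13\right)\right) 248 - \frac{2}{3} = \left(-17 - 143\right) 248 - \frac{2}{3} = \left(-160\right) 248 - \frac{2}{3} = -39680 - \frac{2}{3} = - \frac{119042}{3}$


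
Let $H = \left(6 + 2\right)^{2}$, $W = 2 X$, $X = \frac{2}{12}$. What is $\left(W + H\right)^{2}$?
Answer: $\frac{37249}{9} \approx 4138.8$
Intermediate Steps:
$X = \frac{1}{6}$ ($X = 2 \cdot \frac{1}{12} = \frac{1}{6} \approx 0.16667$)
$W = \frac{1}{3}$ ($W = 2 \cdot \frac{1}{6} = \frac{1}{3} \approx 0.33333$)
$H = 64$ ($H = 8^{2} = 64$)
$\left(W + H\right)^{2} = \left(\frac{1}{3} + 64\right)^{2} = \left(\frac{193}{3}\right)^{2} = \frac{37249}{9}$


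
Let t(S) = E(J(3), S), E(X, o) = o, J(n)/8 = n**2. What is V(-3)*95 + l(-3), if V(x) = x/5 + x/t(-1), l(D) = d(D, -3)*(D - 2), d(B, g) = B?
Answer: 243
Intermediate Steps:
J(n) = 8*n**2
t(S) = S
l(D) = D*(-2 + D) (l(D) = D*(D - 2) = D*(-2 + D))
V(x) = -4*x/5 (V(x) = x/5 + x/(-1) = x*(1/5) + x*(-1) = x/5 - x = -4*x/5)
V(-3)*95 + l(-3) = -4/5*(-3)*95 - 3*(-2 - 3) = (12/5)*95 - 3*(-5) = 228 + 15 = 243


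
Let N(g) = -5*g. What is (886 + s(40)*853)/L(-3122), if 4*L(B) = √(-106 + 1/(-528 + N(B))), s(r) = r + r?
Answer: -92168*I*√24111457662/532897 ≈ -26856.0*I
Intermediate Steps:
s(r) = 2*r
L(B) = √(-106 + 1/(-528 - 5*B))/4
(886 + s(40)*853)/L(-3122) = (886 + (2*40)*853)/((√((-55969 - 530*(-3122))/(528 + 5*(-3122)))/4)) = (886 + 80*853)/((√((-55969 + 1654660)/(528 - 15610))/4)) = (886 + 68240)/((√(1598691/(-15082))/4)) = 69126/((√(-1/15082*1598691)/4)) = 69126/((√(-1598691/15082)/4)) = 69126/(((I*√24111457662/15082)/4)) = 69126/((I*√24111457662/60328)) = 69126*(-4*I*√24111457662/1598691) = -92168*I*√24111457662/532897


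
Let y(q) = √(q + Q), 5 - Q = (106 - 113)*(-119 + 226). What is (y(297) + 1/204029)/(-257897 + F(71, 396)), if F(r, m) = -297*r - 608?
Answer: -1/57044876168 - √1051/279592 ≈ -0.00011595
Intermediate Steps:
Q = 754 (Q = 5 - (106 - 113)*(-119 + 226) = 5 - (-7)*107 = 5 - 1*(-749) = 5 + 749 = 754)
y(q) = √(754 + q) (y(q) = √(q + 754) = √(754 + q))
F(r, m) = -608 - 297*r
(y(297) + 1/204029)/(-257897 + F(71, 396)) = (√(754 + 297) + 1/204029)/(-257897 + (-608 - 297*71)) = (√1051 + 1/204029)/(-257897 + (-608 - 21087)) = (1/204029 + √1051)/(-257897 - 21695) = (1/204029 + √1051)/(-279592) = (1/204029 + √1051)*(-1/279592) = -1/57044876168 - √1051/279592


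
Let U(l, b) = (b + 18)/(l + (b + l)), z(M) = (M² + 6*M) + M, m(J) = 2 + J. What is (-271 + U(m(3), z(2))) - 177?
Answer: -3127/7 ≈ -446.71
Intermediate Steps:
z(M) = M² + 7*M
U(l, b) = (18 + b)/(b + 2*l)
(-271 + U(m(3), z(2))) - 177 = (-271 + (18 + 2*(7 + 2))/(2*(7 + 2) + 2*(2 + 3))) - 177 = (-271 + (18 + 2*9)/(2*9 + 2*5)) - 177 = (-271 + (18 + 18)/(18 + 10)) - 177 = (-271 + 36/28) - 177 = (-271 + (1/28)*36) - 177 = (-271 + 9/7) - 177 = -1888/7 - 177 = -3127/7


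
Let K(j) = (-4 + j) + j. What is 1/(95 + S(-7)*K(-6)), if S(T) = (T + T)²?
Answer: -1/3041 ≈ -0.00032884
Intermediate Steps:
S(T) = 4*T² (S(T) = (2*T)² = 4*T²)
K(j) = -4 + 2*j
1/(95 + S(-7)*K(-6)) = 1/(95 + (4*(-7)²)*(-4 + 2*(-6))) = 1/(95 + (4*49)*(-4 - 12)) = 1/(95 + 196*(-16)) = 1/(95 - 3136) = 1/(-3041) = -1/3041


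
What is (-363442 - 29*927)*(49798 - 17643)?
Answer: -12550900375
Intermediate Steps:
(-363442 - 29*927)*(49798 - 17643) = (-363442 - 26883)*32155 = -390325*32155 = -12550900375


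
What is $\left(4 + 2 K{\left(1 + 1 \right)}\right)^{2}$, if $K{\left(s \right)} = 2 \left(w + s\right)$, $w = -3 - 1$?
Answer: $16$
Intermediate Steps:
$w = -4$ ($w = -3 - 1 = -4$)
$K{\left(s \right)} = -8 + 2 s$ ($K{\left(s \right)} = 2 \left(-4 + s\right) = -8 + 2 s$)
$\left(4 + 2 K{\left(1 + 1 \right)}\right)^{2} = \left(4 + 2 \left(-8 + 2 \left(1 + 1\right)\right)\right)^{2} = \left(4 + 2 \left(-8 + 2 \cdot 2\right)\right)^{2} = \left(4 + 2 \left(-8 + 4\right)\right)^{2} = \left(4 + 2 \left(-4\right)\right)^{2} = \left(4 - 8\right)^{2} = \left(-4\right)^{2} = 16$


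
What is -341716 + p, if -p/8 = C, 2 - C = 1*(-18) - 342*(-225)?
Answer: 273724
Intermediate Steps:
C = -76930 (C = 2 - (1*(-18) - 342*(-225)) = 2 - (-18 + 76950) = 2 - 1*76932 = 2 - 76932 = -76930)
p = 615440 (p = -8*(-76930) = 615440)
-341716 + p = -341716 + 615440 = 273724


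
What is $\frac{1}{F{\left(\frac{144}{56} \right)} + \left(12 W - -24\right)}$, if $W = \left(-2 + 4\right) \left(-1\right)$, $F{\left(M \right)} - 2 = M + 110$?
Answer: $\frac{7}{802} \approx 0.0087282$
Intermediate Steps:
$F{\left(M \right)} = 112 + M$ ($F{\left(M \right)} = 2 + \left(M + 110\right) = 2 + \left(110 + M\right) = 112 + M$)
$W = -2$ ($W = 2 \left(-1\right) = -2$)
$\frac{1}{F{\left(\frac{144}{56} \right)} + \left(12 W - -24\right)} = \frac{1}{\left(112 + \frac{144}{56}\right) + \left(12 \left(-2\right) - -24\right)} = \frac{1}{\left(112 + 144 \cdot \frac{1}{56}\right) + \left(-24 + 24\right)} = \frac{1}{\left(112 + \frac{18}{7}\right) + 0} = \frac{1}{\frac{802}{7} + 0} = \frac{1}{\frac{802}{7}} = \frac{7}{802}$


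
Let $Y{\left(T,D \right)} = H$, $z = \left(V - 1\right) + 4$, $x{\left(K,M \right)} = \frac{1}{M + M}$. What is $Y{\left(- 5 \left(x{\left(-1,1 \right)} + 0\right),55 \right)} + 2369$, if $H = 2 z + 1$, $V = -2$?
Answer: $2372$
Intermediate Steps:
$x{\left(K,M \right)} = \frac{1}{2 M}$
$z = 1$ ($z = \left(-2 - 1\right) + 4 = -3 + 4 = 1$)
$H = 3$ ($H = 2 \cdot 1 + 1 = 2 + 1 = 3$)
$Y{\left(T,D \right)} = 3$
$Y{\left(- 5 \left(x{\left(-1,1 \right)} + 0\right),55 \right)} + 2369 = 3 + 2369 = 2372$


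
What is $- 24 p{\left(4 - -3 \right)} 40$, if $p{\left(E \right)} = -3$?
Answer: $2880$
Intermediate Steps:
$- 24 p{\left(4 - -3 \right)} 40 = \left(-24\right) \left(-3\right) 40 = 72 \cdot 40 = 2880$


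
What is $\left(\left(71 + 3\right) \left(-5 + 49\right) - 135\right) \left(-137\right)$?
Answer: $-427577$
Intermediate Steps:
$\left(\left(71 + 3\right) \left(-5 + 49\right) - 135\right) \left(-137\right) = \left(74 \cdot 44 - 135\right) \left(-137\right) = \left(3256 - 135\right) \left(-137\right) = 3121 \left(-137\right) = -427577$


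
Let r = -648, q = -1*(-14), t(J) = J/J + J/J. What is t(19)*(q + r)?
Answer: -1268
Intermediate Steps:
t(J) = 2 (t(J) = 1 + 1 = 2)
q = 14
t(19)*(q + r) = 2*(14 - 648) = 2*(-634) = -1268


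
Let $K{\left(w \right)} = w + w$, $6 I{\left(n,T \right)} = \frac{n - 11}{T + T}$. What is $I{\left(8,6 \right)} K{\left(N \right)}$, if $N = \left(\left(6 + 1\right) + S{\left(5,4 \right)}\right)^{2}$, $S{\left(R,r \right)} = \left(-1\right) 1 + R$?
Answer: $- \frac{121}{12} \approx -10.083$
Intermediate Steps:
$S{\left(R,r \right)} = -1 + R$
$I{\left(n,T \right)} = \frac{-11 + n}{12 T}$ ($I{\left(n,T \right)} = \frac{\left(n - 11\right) \frac{1}{T + T}}{6} = \frac{\left(-11 + n\right) \frac{1}{2 T}}{6} = \frac{\frac{1}{2} \frac{1}{T} \left(-11 + n\right)}{6} = \frac{-11 + n}{12 T}$)
$N = 121$ ($N = \left(\left(6 + 1\right) + \left(-1 + 5\right)\right)^{2} = \left(7 + 4\right)^{2} = 11^{2} = 121$)
$K{\left(w \right)} = 2 w$
$I{\left(8,6 \right)} K{\left(N \right)} = \frac{-11 + 8}{12 \cdot 6} \cdot 2 \cdot 121 = \frac{1}{12} \cdot \frac{1}{6} \left(-3\right) 242 = \left(- \frac{1}{24}\right) 242 = - \frac{121}{12}$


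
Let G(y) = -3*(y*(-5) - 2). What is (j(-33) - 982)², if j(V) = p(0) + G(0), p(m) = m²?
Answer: 952576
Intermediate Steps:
G(y) = 6 + 15*y (G(y) = -3*(-5*y - 2) = -3*(-2 - 5*y) = 6 + 15*y)
j(V) = 6 (j(V) = 0² + (6 + 15*0) = 0 + (6 + 0) = 0 + 6 = 6)
(j(-33) - 982)² = (6 - 982)² = (-976)² = 952576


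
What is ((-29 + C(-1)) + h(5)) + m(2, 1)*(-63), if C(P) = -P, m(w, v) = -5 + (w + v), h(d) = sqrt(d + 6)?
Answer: 98 + sqrt(11) ≈ 101.32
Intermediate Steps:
h(d) = sqrt(6 + d)
m(w, v) = -5 + v + w (m(w, v) = -5 + (v + w) = -5 + v + w)
((-29 + C(-1)) + h(5)) + m(2, 1)*(-63) = ((-29 - 1*(-1)) + sqrt(6 + 5)) + (-5 + 1 + 2)*(-63) = ((-29 + 1) + sqrt(11)) - 2*(-63) = (-28 + sqrt(11)) + 126 = 98 + sqrt(11)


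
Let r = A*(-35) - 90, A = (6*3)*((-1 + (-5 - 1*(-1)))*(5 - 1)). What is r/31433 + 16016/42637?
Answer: 148117114/191458403 ≈ 0.77363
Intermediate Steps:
A = -360 (A = 18*((-1 + (-5 + 1))*4) = 18*((-1 - 4)*4) = 18*(-5*4) = 18*(-20) = -360)
r = 12510 (r = -360*(-35) - 90 = 12600 - 90 = 12510)
r/31433 + 16016/42637 = 12510/31433 + 16016/42637 = 12510*(1/31433) + 16016*(1/42637) = 12510/31433 + 2288/6091 = 148117114/191458403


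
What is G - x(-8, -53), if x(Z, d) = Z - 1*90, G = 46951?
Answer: 47049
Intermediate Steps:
x(Z, d) = -90 + Z (x(Z, d) = Z - 90 = -90 + Z)
G - x(-8, -53) = 46951 - (-90 - 8) = 46951 - 1*(-98) = 46951 + 98 = 47049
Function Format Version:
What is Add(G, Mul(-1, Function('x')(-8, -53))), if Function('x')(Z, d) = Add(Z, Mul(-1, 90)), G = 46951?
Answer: 47049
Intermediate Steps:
Function('x')(Z, d) = Add(-90, Z) (Function('x')(Z, d) = Add(Z, -90) = Add(-90, Z))
Add(G, Mul(-1, Function('x')(-8, -53))) = Add(46951, Mul(-1, Add(-90, -8))) = Add(46951, Mul(-1, -98)) = Add(46951, 98) = 47049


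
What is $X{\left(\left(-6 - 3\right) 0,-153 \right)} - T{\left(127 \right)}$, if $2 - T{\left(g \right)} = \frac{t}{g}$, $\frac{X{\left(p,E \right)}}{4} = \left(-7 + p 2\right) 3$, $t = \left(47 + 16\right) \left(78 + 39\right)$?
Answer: $- \frac{3551}{127} \approx -27.961$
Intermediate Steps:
$t = 7371$ ($t = 63 \cdot 117 = 7371$)
$X{\left(p,E \right)} = -84 + 24 p$ ($X{\left(p,E \right)} = 4 \left(-7 + p 2\right) 3 = 4 \left(-7 + 2 p\right) 3 = 4 \left(-21 + 6 p\right) = -84 + 24 p$)
$T{\left(g \right)} = 2 - \frac{7371}{g}$
$X{\left(\left(-6 - 3\right) 0,-153 \right)} - T{\left(127 \right)} = \left(-84 + 24 \left(-6 - 3\right) 0\right) - \left(2 - \frac{7371}{127}\right) = \left(-84 + 24 \left(\left(-9\right) 0\right)\right) - \left(2 - \frac{7371}{127}\right) = \left(-84 + 24 \cdot 0\right) - \left(2 - \frac{7371}{127}\right) = \left(-84 + 0\right) - - \frac{7117}{127} = -84 + \frac{7117}{127} = - \frac{3551}{127}$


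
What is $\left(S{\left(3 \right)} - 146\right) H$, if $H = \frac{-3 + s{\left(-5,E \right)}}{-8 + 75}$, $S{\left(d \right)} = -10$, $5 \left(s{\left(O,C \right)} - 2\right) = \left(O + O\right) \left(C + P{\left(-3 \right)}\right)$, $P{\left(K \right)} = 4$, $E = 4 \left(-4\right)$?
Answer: $- \frac{3588}{67} \approx -53.552$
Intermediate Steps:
$E = -16$
$s{\left(O,C \right)} = 2 + \frac{2 O \left(4 + C\right)}{5}$ ($s{\left(O,C \right)} = 2 + \frac{\left(O + O\right) \left(C + 4\right)}{5} = 2 + \frac{2 O \left(4 + C\right)}{5}$)
$H = \frac{23}{67}$ ($H = \frac{-3 + \left(2 + \frac{8}{5} \left(-5\right) + \frac{2}{5} \left(-16\right) \left(-5\right)\right)}{-8 + 75} = \frac{-3 + \left(2 - 8 + 32\right)}{67} = \left(-3 + 26\right) \frac{1}{67} = 23 \cdot \frac{1}{67} = \frac{23}{67} \approx 0.34328$)
$\left(S{\left(3 \right)} - 146\right) H = \left(-10 - 146\right) \frac{23}{67} = \left(-156\right) \frac{23}{67} = - \frac{3588}{67}$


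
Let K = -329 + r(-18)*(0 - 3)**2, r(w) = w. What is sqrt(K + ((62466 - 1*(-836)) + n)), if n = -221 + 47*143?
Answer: sqrt(69311) ≈ 263.27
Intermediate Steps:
n = 6500 (n = -221 + 6721 = 6500)
K = -491 (K = -329 - 18*(0 - 3)**2 = -329 - 18*(-3)**2 = -329 - 18*9 = -329 - 162 = -491)
sqrt(K + ((62466 - 1*(-836)) + n)) = sqrt(-491 + ((62466 - 1*(-836)) + 6500)) = sqrt(-491 + ((62466 + 836) + 6500)) = sqrt(-491 + (63302 + 6500)) = sqrt(-491 + 69802) = sqrt(69311)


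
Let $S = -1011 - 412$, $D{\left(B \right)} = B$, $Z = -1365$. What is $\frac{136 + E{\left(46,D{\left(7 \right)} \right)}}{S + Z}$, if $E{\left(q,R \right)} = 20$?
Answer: $- \frac{39}{697} \approx -0.055954$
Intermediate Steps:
$S = -1423$
$\frac{136 + E{\left(46,D{\left(7 \right)} \right)}}{S + Z} = \frac{136 + 20}{-1423 - 1365} = \frac{156}{-2788} = 156 \left(- \frac{1}{2788}\right) = - \frac{39}{697}$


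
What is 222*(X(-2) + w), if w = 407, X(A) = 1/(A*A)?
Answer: 180819/2 ≈ 90410.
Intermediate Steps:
X(A) = A**(-2)
222*(X(-2) + w) = 222*((-2)**(-2) + 407) = 222*(1/4 + 407) = 222*(1629/4) = 180819/2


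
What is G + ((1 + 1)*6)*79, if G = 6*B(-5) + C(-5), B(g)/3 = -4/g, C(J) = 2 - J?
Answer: 4847/5 ≈ 969.40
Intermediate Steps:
B(g) = -12/g (B(g) = 3*(-4/g) = -12/g)
G = 107/5 (G = 6*(-12/(-5)) + (2 - 1*(-5)) = 6*(-12*(-⅕)) + (2 + 5) = 6*(12/5) + 7 = 72/5 + 7 = 107/5 ≈ 21.400)
G + ((1 + 1)*6)*79 = 107/5 + ((1 + 1)*6)*79 = 107/5 + (2*6)*79 = 107/5 + 12*79 = 107/5 + 948 = 4847/5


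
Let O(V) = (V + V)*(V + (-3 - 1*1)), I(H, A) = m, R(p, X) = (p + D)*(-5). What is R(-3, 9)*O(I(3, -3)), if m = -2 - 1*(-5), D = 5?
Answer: 60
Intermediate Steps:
R(p, X) = -25 - 5*p (R(p, X) = (p + 5)*(-5) = (5 + p)*(-5) = -25 - 5*p)
m = 3 (m = -2 + 5 = 3)
I(H, A) = 3
O(V) = 2*V*(-4 + V) (O(V) = (2*V)*(V + (-3 - 1)) = (2*V)*(V - 4) = (2*V)*(-4 + V) = 2*V*(-4 + V))
R(-3, 9)*O(I(3, -3)) = (-25 - 5*(-3))*(2*3*(-4 + 3)) = (-25 + 15)*(2*3*(-1)) = -10*(-6) = 60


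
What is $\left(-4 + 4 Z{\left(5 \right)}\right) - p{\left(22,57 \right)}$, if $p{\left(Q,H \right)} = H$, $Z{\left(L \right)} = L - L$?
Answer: $-61$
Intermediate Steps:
$Z{\left(L \right)} = 0$
$\left(-4 + 4 Z{\left(5 \right)}\right) - p{\left(22,57 \right)} = \left(-4 + 4 \cdot 0\right) - 57 = \left(-4 + 0\right) - 57 = -4 - 57 = -61$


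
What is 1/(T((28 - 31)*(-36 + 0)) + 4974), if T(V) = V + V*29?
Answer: 1/8214 ≈ 0.00012174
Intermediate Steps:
T(V) = 30*V (T(V) = V + 29*V = 30*V)
1/(T((28 - 31)*(-36 + 0)) + 4974) = 1/(30*((28 - 31)*(-36 + 0)) + 4974) = 1/(30*(-3*(-36)) + 4974) = 1/(30*108 + 4974) = 1/(3240 + 4974) = 1/8214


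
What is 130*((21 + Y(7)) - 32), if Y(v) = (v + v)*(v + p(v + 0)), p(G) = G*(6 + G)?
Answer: 176930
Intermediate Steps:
Y(v) = 2*v*(v + v*(6 + v)) (Y(v) = (v + v)*(v + (v + 0)*(6 + (v + 0))) = (2*v)*(v + v*(6 + v)) = 2*v*(v + v*(6 + v)))
130*((21 + Y(7)) - 32) = 130*((21 + 2*7²*(7 + 7)) - 32) = 130*((21 + 2*49*14) - 32) = 130*((21 + 1372) - 32) = 130*(1393 - 32) = 130*1361 = 176930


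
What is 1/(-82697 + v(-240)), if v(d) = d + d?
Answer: -1/83177 ≈ -1.2023e-5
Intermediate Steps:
v(d) = 2*d
1/(-82697 + v(-240)) = 1/(-82697 + 2*(-240)) = 1/(-82697 - 480) = 1/(-83177) = -1/83177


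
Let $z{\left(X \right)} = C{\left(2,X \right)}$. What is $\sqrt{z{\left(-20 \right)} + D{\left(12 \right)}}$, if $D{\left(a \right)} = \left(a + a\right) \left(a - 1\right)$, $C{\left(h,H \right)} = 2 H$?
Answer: $4 \sqrt{14} \approx 14.967$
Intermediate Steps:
$z{\left(X \right)} = 2 X$
$D{\left(a \right)} = 2 a \left(-1 + a\right)$
$\sqrt{z{\left(-20 \right)} + D{\left(12 \right)}} = \sqrt{2 \left(-20\right) + 2 \cdot 12 \left(-1 + 12\right)} = \sqrt{-40 + 2 \cdot 12 \cdot 11} = \sqrt{-40 + 264} = \sqrt{224} = 4 \sqrt{14}$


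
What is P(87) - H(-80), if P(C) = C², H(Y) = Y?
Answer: 7649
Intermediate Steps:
P(87) - H(-80) = 87² - 1*(-80) = 7569 + 80 = 7649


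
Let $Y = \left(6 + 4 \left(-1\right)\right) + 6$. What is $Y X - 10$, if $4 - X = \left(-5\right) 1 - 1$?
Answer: $70$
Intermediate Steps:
$Y = 8$ ($Y = \left(6 - 4\right) + 6 = 2 + 6 = 8$)
$X = 10$ ($X = 4 - \left(\left(-5\right) 1 - 1\right) = 4 - \left(-5 - 1\right) = 4 - -6 = 4 + 6 = 10$)
$Y X - 10 = 8 \cdot 10 - 10 = 80 - 10 = 70$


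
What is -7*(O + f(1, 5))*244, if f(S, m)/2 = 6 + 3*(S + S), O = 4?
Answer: -47824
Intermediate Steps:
f(S, m) = 12 + 12*S (f(S, m) = 2*(6 + 3*(S + S)) = 2*(6 + 3*(2*S)) = 2*(6 + 6*S) = 12 + 12*S)
-7*(O + f(1, 5))*244 = -7*(4 + (12 + 12*1))*244 = -7*(4 + (12 + 12))*244 = -7*(4 + 24)*244 = -7*28*244 = -196*244 = -47824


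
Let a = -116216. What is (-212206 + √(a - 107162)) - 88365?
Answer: -300571 + I*√223378 ≈ -3.0057e+5 + 472.63*I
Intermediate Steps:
(-212206 + √(a - 107162)) - 88365 = (-212206 + √(-116216 - 107162)) - 88365 = (-212206 + √(-223378)) - 88365 = (-212206 + I*√223378) - 88365 = -300571 + I*√223378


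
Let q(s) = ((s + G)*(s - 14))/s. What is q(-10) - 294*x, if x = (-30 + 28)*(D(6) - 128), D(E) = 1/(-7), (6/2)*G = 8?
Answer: -376828/5 ≈ -75366.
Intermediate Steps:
G = 8/3 (G = (1/3)*8 = 8/3 ≈ 2.6667)
D(E) = -1/7
x = 1794/7 (x = (-30 + 28)*(-1/7 - 128) = -2*(-897/7) = 1794/7 ≈ 256.29)
q(s) = (-14 + s)*(8/3 + s)/s (q(s) = ((s + 8/3)*(s - 14))/s = ((8/3 + s)*(-14 + s))/s = ((-14 + s)*(8/3 + s))/s = (-14 + s)*(8/3 + s)/s)
q(-10) - 294*x = (-34/3 - 10 - 112/3/(-10)) - 294*1794/7 = (-34/3 - 10 - 112/3*(-1/10)) - 75348 = (-34/3 - 10 + 56/15) - 75348 = -88/5 - 75348 = -376828/5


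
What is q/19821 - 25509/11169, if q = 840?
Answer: -55136881/24597861 ≈ -2.2415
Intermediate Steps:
q/19821 - 25509/11169 = 840/19821 - 25509/11169 = 840*(1/19821) - 25509*1/11169 = 280/6607 - 8503/3723 = -55136881/24597861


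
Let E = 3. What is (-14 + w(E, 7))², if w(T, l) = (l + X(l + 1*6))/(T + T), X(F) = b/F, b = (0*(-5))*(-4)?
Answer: 5929/36 ≈ 164.69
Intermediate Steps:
b = 0 (b = 0*(-4) = 0)
X(F) = 0 (X(F) = 0/F = 0)
w(T, l) = l/(2*T) (w(T, l) = (l + 0)/(T + T) = l/((2*T)) = l*(1/(2*T)) = l/(2*T))
(-14 + w(E, 7))² = (-14 + (½)*7/3)² = (-14 + (½)*7*(⅓))² = (-14 + 7/6)² = (-77/6)² = 5929/36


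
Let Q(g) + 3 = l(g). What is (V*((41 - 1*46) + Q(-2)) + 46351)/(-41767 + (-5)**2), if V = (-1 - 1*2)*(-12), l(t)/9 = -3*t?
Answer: -48007/41742 ≈ -1.1501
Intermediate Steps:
l(t) = -27*t (l(t) = 9*(-3*t) = -27*t)
Q(g) = -3 - 27*g
V = 36 (V = (-1 - 2)*(-12) = -3*(-12) = 36)
(V*((41 - 1*46) + Q(-2)) + 46351)/(-41767 + (-5)**2) = (36*((41 - 1*46) + (-3 - 27*(-2))) + 46351)/(-41767 + (-5)**2) = (36*((41 - 46) + (-3 + 54)) + 46351)/(-41767 + 25) = (36*(-5 + 51) + 46351)/(-41742) = (36*46 + 46351)*(-1/41742) = (1656 + 46351)*(-1/41742) = 48007*(-1/41742) = -48007/41742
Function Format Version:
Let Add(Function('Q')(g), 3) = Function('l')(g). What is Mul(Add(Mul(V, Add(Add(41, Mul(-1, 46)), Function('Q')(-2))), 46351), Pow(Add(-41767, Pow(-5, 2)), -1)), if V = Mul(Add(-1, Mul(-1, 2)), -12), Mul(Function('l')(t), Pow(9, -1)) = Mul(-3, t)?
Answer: Rational(-48007, 41742) ≈ -1.1501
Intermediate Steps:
Function('l')(t) = Mul(-27, t) (Function('l')(t) = Mul(9, Mul(-3, t)) = Mul(-27, t))
Function('Q')(g) = Add(-3, Mul(-27, g))
V = 36 (V = Mul(Add(-1, -2), -12) = Mul(-3, -12) = 36)
Mul(Add(Mul(V, Add(Add(41, Mul(-1, 46)), Function('Q')(-2))), 46351), Pow(Add(-41767, Pow(-5, 2)), -1)) = Mul(Add(Mul(36, Add(Add(41, Mul(-1, 46)), Add(-3, Mul(-27, -2)))), 46351), Pow(Add(-41767, Pow(-5, 2)), -1)) = Mul(Add(Mul(36, Add(Add(41, -46), Add(-3, 54))), 46351), Pow(Add(-41767, 25), -1)) = Mul(Add(Mul(36, Add(-5, 51)), 46351), Pow(-41742, -1)) = Mul(Add(Mul(36, 46), 46351), Rational(-1, 41742)) = Mul(Add(1656, 46351), Rational(-1, 41742)) = Mul(48007, Rational(-1, 41742)) = Rational(-48007, 41742)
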